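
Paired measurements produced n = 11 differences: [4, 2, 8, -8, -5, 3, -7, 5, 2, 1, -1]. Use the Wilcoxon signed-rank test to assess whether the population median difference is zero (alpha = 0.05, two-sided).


Step 1: Drop any zero differences (none here) and take |d_i|.
|d| = [4, 2, 8, 8, 5, 3, 7, 5, 2, 1, 1]
Step 2: Midrank |d_i| (ties get averaged ranks).
ranks: |4|->6, |2|->3.5, |8|->10.5, |8|->10.5, |5|->7.5, |3|->5, |7|->9, |5|->7.5, |2|->3.5, |1|->1.5, |1|->1.5
Step 3: Attach original signs; sum ranks with positive sign and with negative sign.
W+ = 6 + 3.5 + 10.5 + 5 + 7.5 + 3.5 + 1.5 = 37.5
W- = 10.5 + 7.5 + 9 + 1.5 = 28.5
(Check: W+ + W- = 66 should equal n(n+1)/2 = 66.)
Step 4: Test statistic W = min(W+, W-) = 28.5.
Step 5: Ties in |d|, so use the tie-corrected normal approximation.
        E[W] = n(n+1)/4 = 11*12/4 = 33.
        Tie groups: |d|=1 (t=2), |d|=2 (t=2), |d|=5 (t=2), |d|=8 (t=2); sum(t^3 - t) = 24.
        Var[W] = n(n+1)(2n+1)/24 - sum(t^3-t)/48 = 3036/24 - 24/48 = 126.
        z = (W - E[W]) / sqrt(Var[W]) = (28.5 - 33) / 11.2250 = -0.4009.
        Two-sided p = 2*Phi(z) = 0.688500.
Step 6: alpha = 0.05. fail to reject H0.

W+ = 37.5, W- = 28.5, W = min = 28.5, p = 0.688500, fail to reject H0.


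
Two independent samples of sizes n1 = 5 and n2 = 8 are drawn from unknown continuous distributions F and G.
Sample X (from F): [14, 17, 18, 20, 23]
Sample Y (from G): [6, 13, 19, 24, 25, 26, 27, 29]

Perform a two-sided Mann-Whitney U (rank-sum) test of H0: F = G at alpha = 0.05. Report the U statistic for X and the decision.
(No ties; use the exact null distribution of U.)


Step 1: Combine and sort all 13 observations; assign midranks.
sorted (value, group): (6,Y), (13,Y), (14,X), (17,X), (18,X), (19,Y), (20,X), (23,X), (24,Y), (25,Y), (26,Y), (27,Y), (29,Y)
ranks: 6->1, 13->2, 14->3, 17->4, 18->5, 19->6, 20->7, 23->8, 24->9, 25->10, 26->11, 27->12, 29->13
Step 2: Rank sum for X: R1 = 3 + 4 + 5 + 7 + 8 = 27.
Step 3: U_X = R1 - n1(n1+1)/2 = 27 - 5*6/2 = 27 - 15 = 12.
       U_Y = n1*n2 - U_X = 40 - 12 = 28.
Step 4: No ties, so the exact null distribution of U (based on enumerating the C(13,5) = 1287 equally likely rank assignments) gives the two-sided p-value.
Step 5: p-value = 0.284382; compare to alpha = 0.05. fail to reject H0.

U_X = 12, p = 0.284382, fail to reject H0 at alpha = 0.05.


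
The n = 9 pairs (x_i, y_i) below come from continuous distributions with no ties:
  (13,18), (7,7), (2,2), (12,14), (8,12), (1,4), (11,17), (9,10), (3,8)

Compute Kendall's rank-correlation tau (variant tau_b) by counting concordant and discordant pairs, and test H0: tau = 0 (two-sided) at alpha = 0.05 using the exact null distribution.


Step 1: Enumerate the 36 unordered pairs (i,j) with i<j and classify each by sign(x_j-x_i) * sign(y_j-y_i).
  (1,2):dx=-6,dy=-11->C; (1,3):dx=-11,dy=-16->C; (1,4):dx=-1,dy=-4->C; (1,5):dx=-5,dy=-6->C
  (1,6):dx=-12,dy=-14->C; (1,7):dx=-2,dy=-1->C; (1,8):dx=-4,dy=-8->C; (1,9):dx=-10,dy=-10->C
  (2,3):dx=-5,dy=-5->C; (2,4):dx=+5,dy=+7->C; (2,5):dx=+1,dy=+5->C; (2,6):dx=-6,dy=-3->C
  (2,7):dx=+4,dy=+10->C; (2,8):dx=+2,dy=+3->C; (2,9):dx=-4,dy=+1->D; (3,4):dx=+10,dy=+12->C
  (3,5):dx=+6,dy=+10->C; (3,6):dx=-1,dy=+2->D; (3,7):dx=+9,dy=+15->C; (3,8):dx=+7,dy=+8->C
  (3,9):dx=+1,dy=+6->C; (4,5):dx=-4,dy=-2->C; (4,6):dx=-11,dy=-10->C; (4,7):dx=-1,dy=+3->D
  (4,8):dx=-3,dy=-4->C; (4,9):dx=-9,dy=-6->C; (5,6):dx=-7,dy=-8->C; (5,7):dx=+3,dy=+5->C
  (5,8):dx=+1,dy=-2->D; (5,9):dx=-5,dy=-4->C; (6,7):dx=+10,dy=+13->C; (6,8):dx=+8,dy=+6->C
  (6,9):dx=+2,dy=+4->C; (7,8):dx=-2,dy=-7->C; (7,9):dx=-8,dy=-9->C; (8,9):dx=-6,dy=-2->C
Step 2: C = 32, D = 4, total pairs = 36.
Step 3: tau = (C - D)/(n(n-1)/2) = (32 - 4)/36 = 0.777778.
Step 4: Exact two-sided p-value (enumerate n! = 362880 permutations of y under H0): p = 0.002425.
Step 5: alpha = 0.05. reject H0.

tau_b = 0.7778 (C=32, D=4), p = 0.002425, reject H0.


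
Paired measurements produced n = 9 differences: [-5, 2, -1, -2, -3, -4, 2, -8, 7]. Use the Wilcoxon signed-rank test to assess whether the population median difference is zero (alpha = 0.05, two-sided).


Step 1: Drop any zero differences (none here) and take |d_i|.
|d| = [5, 2, 1, 2, 3, 4, 2, 8, 7]
Step 2: Midrank |d_i| (ties get averaged ranks).
ranks: |5|->7, |2|->3, |1|->1, |2|->3, |3|->5, |4|->6, |2|->3, |8|->9, |7|->8
Step 3: Attach original signs; sum ranks with positive sign and with negative sign.
W+ = 3 + 3 + 8 = 14
W- = 7 + 1 + 3 + 5 + 6 + 9 = 31
(Check: W+ + W- = 45 should equal n(n+1)/2 = 45.)
Step 4: Test statistic W = min(W+, W-) = 14.
Step 5: Ties in |d|, so use the tie-corrected normal approximation.
        E[W] = n(n+1)/4 = 9*10/4 = 22.5.
        Tie groups: |d|=2 (t=3); sum(t^3 - t) = 24.
        Var[W] = n(n+1)(2n+1)/24 - sum(t^3-t)/48 = 1710/24 - 24/48 = 70.75.
        z = (W - E[W]) / sqrt(Var[W]) = (14 - 22.5) / 8.4113 = -1.0105.
        Two-sided p = 2*Phi(z) = 0.312234.
Step 6: alpha = 0.05. fail to reject H0.

W+ = 14, W- = 31, W = min = 14, p = 0.312234, fail to reject H0.


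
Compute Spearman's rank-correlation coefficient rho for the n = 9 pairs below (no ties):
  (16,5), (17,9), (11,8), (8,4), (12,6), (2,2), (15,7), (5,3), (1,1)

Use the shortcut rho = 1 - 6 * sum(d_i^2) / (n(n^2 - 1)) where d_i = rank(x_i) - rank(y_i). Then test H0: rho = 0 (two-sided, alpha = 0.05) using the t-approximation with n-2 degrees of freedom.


Step 1: Rank x and y separately (midranks; no ties here).
rank(x): 16->8, 17->9, 11->5, 8->4, 12->6, 2->2, 15->7, 5->3, 1->1
rank(y): 5->5, 9->9, 8->8, 4->4, 6->6, 2->2, 7->7, 3->3, 1->1
Step 2: d_i = R_x(i) - R_y(i); compute d_i^2.
  (8-5)^2=9, (9-9)^2=0, (5-8)^2=9, (4-4)^2=0, (6-6)^2=0, (2-2)^2=0, (7-7)^2=0, (3-3)^2=0, (1-1)^2=0
sum(d^2) = 18.
Step 3: rho = 1 - 6*18 / (9*(9^2 - 1)) = 1 - 108/720 = 0.850000.
Step 4: Under H0, t = rho * sqrt((n-2)/(1-rho^2)) = 4.2691 ~ t(7).
Step 5: Two-sided p-value from the t-distribution with 7 df = 0.003705.
Step 6: alpha = 0.05. reject H0.

rho = 0.8500, p = 0.003705, reject H0 at alpha = 0.05.


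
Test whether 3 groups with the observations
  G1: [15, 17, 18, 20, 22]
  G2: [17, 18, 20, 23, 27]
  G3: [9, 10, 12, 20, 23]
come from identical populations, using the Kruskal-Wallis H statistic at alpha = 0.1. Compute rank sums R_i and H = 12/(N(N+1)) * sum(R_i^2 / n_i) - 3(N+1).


Step 1: Combine all N = 15 observations and assign midranks.
sorted (value, group, rank): (9,G3,1), (10,G3,2), (12,G3,3), (15,G1,4), (17,G1,5.5), (17,G2,5.5), (18,G1,7.5), (18,G2,7.5), (20,G1,10), (20,G2,10), (20,G3,10), (22,G1,12), (23,G2,13.5), (23,G3,13.5), (27,G2,15)
Step 2: Sum ranks within each group.
R_1 = 39 (n_1 = 5)
R_2 = 51.5 (n_2 = 5)
R_3 = 29.5 (n_3 = 5)
Step 3: H = 12/(N(N+1)) * sum(R_i^2/n_i) - 3(N+1)
     = 12/(15*16) * (39^2/5 + 51.5^2/5 + 29.5^2/5) - 3*16
     = 0.050000 * 1008.7 - 48
     = 2.435000.
Step 4: Ties present; correction factor C = 1 - 42/(15^3 - 15) = 0.987500. Corrected H = 2.435000 / 0.987500 = 2.465823.
Step 5: Under H0, H ~ chi^2(2); p-value = 0.291443.
Step 6: alpha = 0.1. fail to reject H0.

H = 2.4658, df = 2, p = 0.291443, fail to reject H0.


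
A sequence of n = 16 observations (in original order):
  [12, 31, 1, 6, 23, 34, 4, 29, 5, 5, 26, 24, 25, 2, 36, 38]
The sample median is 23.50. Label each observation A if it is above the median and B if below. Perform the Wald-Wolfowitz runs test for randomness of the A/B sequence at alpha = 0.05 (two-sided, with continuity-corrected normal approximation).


Step 1: Compute median = 23.50; label A = above, B = below.
Labels in order: BABBBABABBAAABAA  (n_A = 8, n_B = 8)
Step 2: Count runs R = 10.
Step 3: Under H0 (random ordering), E[R] = 2*n_A*n_B/(n_A+n_B) + 1 = 2*8*8/16 + 1 = 9.0000.
        Var[R] = 2*n_A*n_B*(2*n_A*n_B - n_A - n_B) / ((n_A+n_B)^2 * (n_A+n_B-1)) = 14336/3840 = 3.7333.
        SD[R] = 1.9322.
Step 4: Continuity-corrected z = (R - 0.5 - E[R]) / SD[R] = (10 - 0.5 - 9.0000) / 1.9322 = 0.2588.
Step 5: Two-sided p-value via normal approximation = 2*(1 - Phi(|z|)) = 0.795809.
Step 6: alpha = 0.05. fail to reject H0.

R = 10, z = 0.2588, p = 0.795809, fail to reject H0.


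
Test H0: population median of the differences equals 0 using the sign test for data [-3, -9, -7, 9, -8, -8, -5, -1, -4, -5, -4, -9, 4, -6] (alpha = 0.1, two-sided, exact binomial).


Step 1: Discard zero differences. Original n = 14; n_eff = number of nonzero differences = 14.
Nonzero differences (with sign): -3, -9, -7, +9, -8, -8, -5, -1, -4, -5, -4, -9, +4, -6
Step 2: Count signs: positive = 2, negative = 12.
Step 3: Under H0: P(positive) = 0.5, so the number of positives S ~ Bin(14, 0.5).
Step 4: Two-sided exact p-value = sum of Bin(14,0.5) probabilities at or below the observed probability = 0.012939.
Step 5: alpha = 0.1. reject H0.

n_eff = 14, pos = 2, neg = 12, p = 0.012939, reject H0.


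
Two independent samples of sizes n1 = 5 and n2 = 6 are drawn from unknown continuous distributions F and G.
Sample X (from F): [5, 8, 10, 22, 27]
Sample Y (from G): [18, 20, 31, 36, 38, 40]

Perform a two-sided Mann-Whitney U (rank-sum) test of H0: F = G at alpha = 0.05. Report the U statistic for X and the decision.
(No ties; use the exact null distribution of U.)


Step 1: Combine and sort all 11 observations; assign midranks.
sorted (value, group): (5,X), (8,X), (10,X), (18,Y), (20,Y), (22,X), (27,X), (31,Y), (36,Y), (38,Y), (40,Y)
ranks: 5->1, 8->2, 10->3, 18->4, 20->5, 22->6, 27->7, 31->8, 36->9, 38->10, 40->11
Step 2: Rank sum for X: R1 = 1 + 2 + 3 + 6 + 7 = 19.
Step 3: U_X = R1 - n1(n1+1)/2 = 19 - 5*6/2 = 19 - 15 = 4.
       U_Y = n1*n2 - U_X = 30 - 4 = 26.
Step 4: No ties, so the exact null distribution of U (based on enumerating the C(11,5) = 462 equally likely rank assignments) gives the two-sided p-value.
Step 5: p-value = 0.051948; compare to alpha = 0.05. fail to reject H0.

U_X = 4, p = 0.051948, fail to reject H0 at alpha = 0.05.


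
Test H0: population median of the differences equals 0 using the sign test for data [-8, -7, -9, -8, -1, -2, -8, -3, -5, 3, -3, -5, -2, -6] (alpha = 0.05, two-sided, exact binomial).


Step 1: Discard zero differences. Original n = 14; n_eff = number of nonzero differences = 14.
Nonzero differences (with sign): -8, -7, -9, -8, -1, -2, -8, -3, -5, +3, -3, -5, -2, -6
Step 2: Count signs: positive = 1, negative = 13.
Step 3: Under H0: P(positive) = 0.5, so the number of positives S ~ Bin(14, 0.5).
Step 4: Two-sided exact p-value = sum of Bin(14,0.5) probabilities at or below the observed probability = 0.001831.
Step 5: alpha = 0.05. reject H0.

n_eff = 14, pos = 1, neg = 13, p = 0.001831, reject H0.


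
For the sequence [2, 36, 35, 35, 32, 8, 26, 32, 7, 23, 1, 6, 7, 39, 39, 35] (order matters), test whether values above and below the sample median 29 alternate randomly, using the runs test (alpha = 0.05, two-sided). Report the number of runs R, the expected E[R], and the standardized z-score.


Step 1: Compute median = 29; label A = above, B = below.
Labels in order: BAAAABBABBBBBAAA  (n_A = 8, n_B = 8)
Step 2: Count runs R = 6.
Step 3: Under H0 (random ordering), E[R] = 2*n_A*n_B/(n_A+n_B) + 1 = 2*8*8/16 + 1 = 9.0000.
        Var[R] = 2*n_A*n_B*(2*n_A*n_B - n_A - n_B) / ((n_A+n_B)^2 * (n_A+n_B-1)) = 14336/3840 = 3.7333.
        SD[R] = 1.9322.
Step 4: Continuity-corrected z = (R + 0.5 - E[R]) / SD[R] = (6 + 0.5 - 9.0000) / 1.9322 = -1.2939.
Step 5: Two-sided p-value via normal approximation = 2*(1 - Phi(|z|)) = 0.195709.
Step 6: alpha = 0.05. fail to reject H0.

R = 6, z = -1.2939, p = 0.195709, fail to reject H0.


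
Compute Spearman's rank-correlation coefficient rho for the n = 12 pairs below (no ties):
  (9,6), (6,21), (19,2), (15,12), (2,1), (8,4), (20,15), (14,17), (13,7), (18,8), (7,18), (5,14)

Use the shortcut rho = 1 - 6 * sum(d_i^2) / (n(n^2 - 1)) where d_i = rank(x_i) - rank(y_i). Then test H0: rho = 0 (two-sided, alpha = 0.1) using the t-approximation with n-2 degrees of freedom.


Step 1: Rank x and y separately (midranks; no ties here).
rank(x): 9->6, 6->3, 19->11, 15->9, 2->1, 8->5, 20->12, 14->8, 13->7, 18->10, 7->4, 5->2
rank(y): 6->4, 21->12, 2->2, 12->7, 1->1, 4->3, 15->9, 17->10, 7->5, 8->6, 18->11, 14->8
Step 2: d_i = R_x(i) - R_y(i); compute d_i^2.
  (6-4)^2=4, (3-12)^2=81, (11-2)^2=81, (9-7)^2=4, (1-1)^2=0, (5-3)^2=4, (12-9)^2=9, (8-10)^2=4, (7-5)^2=4, (10-6)^2=16, (4-11)^2=49, (2-8)^2=36
sum(d^2) = 292.
Step 3: rho = 1 - 6*292 / (12*(12^2 - 1)) = 1 - 1752/1716 = -0.020979.
Step 4: Under H0, t = rho * sqrt((n-2)/(1-rho^2)) = -0.0664 ~ t(10).
Step 5: Two-sided p-value from the t-distribution with 10 df = 0.948402.
Step 6: alpha = 0.1. fail to reject H0.

rho = -0.0210, p = 0.948402, fail to reject H0 at alpha = 0.1.


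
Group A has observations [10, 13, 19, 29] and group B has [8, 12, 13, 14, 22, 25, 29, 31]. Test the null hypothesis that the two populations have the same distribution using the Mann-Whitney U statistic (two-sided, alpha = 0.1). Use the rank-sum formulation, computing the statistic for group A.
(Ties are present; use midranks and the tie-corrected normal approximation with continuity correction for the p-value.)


Step 1: Combine and sort all 12 observations; assign midranks.
sorted (value, group): (8,Y), (10,X), (12,Y), (13,X), (13,Y), (14,Y), (19,X), (22,Y), (25,Y), (29,X), (29,Y), (31,Y)
ranks: 8->1, 10->2, 12->3, 13->4.5, 13->4.5, 14->6, 19->7, 22->8, 25->9, 29->10.5, 29->10.5, 31->12
Step 2: Rank sum for X: R1 = 2 + 4.5 + 7 + 10.5 = 24.
Step 3: U_X = R1 - n1(n1+1)/2 = 24 - 4*5/2 = 24 - 10 = 14.
       U_Y = n1*n2 - U_X = 32 - 14 = 18.
Step 4: Ties are present, so use the tie-corrected normal approximation (with continuity correction) for the p-value.
Step 5: p-value = 0.798215; compare to alpha = 0.1. fail to reject H0.

U_X = 14, p = 0.798215, fail to reject H0 at alpha = 0.1.


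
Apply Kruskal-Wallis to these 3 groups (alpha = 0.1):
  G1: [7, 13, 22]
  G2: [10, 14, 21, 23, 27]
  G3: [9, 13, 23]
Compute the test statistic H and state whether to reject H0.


Step 1: Combine all N = 11 observations and assign midranks.
sorted (value, group, rank): (7,G1,1), (9,G3,2), (10,G2,3), (13,G1,4.5), (13,G3,4.5), (14,G2,6), (21,G2,7), (22,G1,8), (23,G2,9.5), (23,G3,9.5), (27,G2,11)
Step 2: Sum ranks within each group.
R_1 = 13.5 (n_1 = 3)
R_2 = 36.5 (n_2 = 5)
R_3 = 16 (n_3 = 3)
Step 3: H = 12/(N(N+1)) * sum(R_i^2/n_i) - 3(N+1)
     = 12/(11*12) * (13.5^2/3 + 36.5^2/5 + 16^2/3) - 3*12
     = 0.090909 * 412.533 - 36
     = 1.503030.
Step 4: Ties present; correction factor C = 1 - 12/(11^3 - 11) = 0.990909. Corrected H = 1.503030 / 0.990909 = 1.516820.
Step 5: Under H0, H ~ chi^2(2); p-value = 0.468411.
Step 6: alpha = 0.1. fail to reject H0.

H = 1.5168, df = 2, p = 0.468411, fail to reject H0.


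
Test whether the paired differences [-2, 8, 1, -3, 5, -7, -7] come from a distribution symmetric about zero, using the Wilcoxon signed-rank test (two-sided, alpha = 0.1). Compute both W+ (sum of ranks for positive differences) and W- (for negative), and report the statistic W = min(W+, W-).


Step 1: Drop any zero differences (none here) and take |d_i|.
|d| = [2, 8, 1, 3, 5, 7, 7]
Step 2: Midrank |d_i| (ties get averaged ranks).
ranks: |2|->2, |8|->7, |1|->1, |3|->3, |5|->4, |7|->5.5, |7|->5.5
Step 3: Attach original signs; sum ranks with positive sign and with negative sign.
W+ = 7 + 1 + 4 = 12
W- = 2 + 3 + 5.5 + 5.5 = 16
(Check: W+ + W- = 28 should equal n(n+1)/2 = 28.)
Step 4: Test statistic W = min(W+, W-) = 12.
Step 5: Ties in |d|, so use the tie-corrected normal approximation.
        E[W] = n(n+1)/4 = 7*8/4 = 14.
        Tie groups: |d|=7 (t=2); sum(t^3 - t) = 6.
        Var[W] = n(n+1)(2n+1)/24 - sum(t^3-t)/48 = 840/24 - 6/48 = 34.875.
        z = (W - E[W]) / sqrt(Var[W]) = (12 - 14) / 5.9055 = -0.3387.
        Two-sided p = 2*Phi(z) = 0.734861.
Step 6: alpha = 0.1. fail to reject H0.

W+ = 12, W- = 16, W = min = 12, p = 0.734861, fail to reject H0.


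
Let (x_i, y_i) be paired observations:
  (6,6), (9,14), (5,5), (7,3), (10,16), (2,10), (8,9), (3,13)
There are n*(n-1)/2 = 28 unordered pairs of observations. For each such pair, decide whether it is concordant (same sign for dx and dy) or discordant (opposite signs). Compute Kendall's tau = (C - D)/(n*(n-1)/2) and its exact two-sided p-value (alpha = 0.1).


Step 1: Enumerate the 28 unordered pairs (i,j) with i<j and classify each by sign(x_j-x_i) * sign(y_j-y_i).
  (1,2):dx=+3,dy=+8->C; (1,3):dx=-1,dy=-1->C; (1,4):dx=+1,dy=-3->D; (1,5):dx=+4,dy=+10->C
  (1,6):dx=-4,dy=+4->D; (1,7):dx=+2,dy=+3->C; (1,8):dx=-3,dy=+7->D; (2,3):dx=-4,dy=-9->C
  (2,4):dx=-2,dy=-11->C; (2,5):dx=+1,dy=+2->C; (2,6):dx=-7,dy=-4->C; (2,7):dx=-1,dy=-5->C
  (2,8):dx=-6,dy=-1->C; (3,4):dx=+2,dy=-2->D; (3,5):dx=+5,dy=+11->C; (3,6):dx=-3,dy=+5->D
  (3,7):dx=+3,dy=+4->C; (3,8):dx=-2,dy=+8->D; (4,5):dx=+3,dy=+13->C; (4,6):dx=-5,dy=+7->D
  (4,7):dx=+1,dy=+6->C; (4,8):dx=-4,dy=+10->D; (5,6):dx=-8,dy=-6->C; (5,7):dx=-2,dy=-7->C
  (5,8):dx=-7,dy=-3->C; (6,7):dx=+6,dy=-1->D; (6,8):dx=+1,dy=+3->C; (7,8):dx=-5,dy=+4->D
Step 2: C = 18, D = 10, total pairs = 28.
Step 3: tau = (C - D)/(n(n-1)/2) = (18 - 10)/28 = 0.285714.
Step 4: Exact two-sided p-value (enumerate n! = 40320 permutations of y under H0): p = 0.398760.
Step 5: alpha = 0.1. fail to reject H0.

tau_b = 0.2857 (C=18, D=10), p = 0.398760, fail to reject H0.


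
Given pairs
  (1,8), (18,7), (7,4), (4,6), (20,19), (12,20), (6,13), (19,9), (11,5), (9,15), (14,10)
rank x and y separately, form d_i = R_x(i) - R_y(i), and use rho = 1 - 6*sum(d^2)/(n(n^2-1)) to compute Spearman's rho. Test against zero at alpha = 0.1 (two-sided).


Step 1: Rank x and y separately (midranks; no ties here).
rank(x): 1->1, 18->9, 7->4, 4->2, 20->11, 12->7, 6->3, 19->10, 11->6, 9->5, 14->8
rank(y): 8->5, 7->4, 4->1, 6->3, 19->10, 20->11, 13->8, 9->6, 5->2, 15->9, 10->7
Step 2: d_i = R_x(i) - R_y(i); compute d_i^2.
  (1-5)^2=16, (9-4)^2=25, (4-1)^2=9, (2-3)^2=1, (11-10)^2=1, (7-11)^2=16, (3-8)^2=25, (10-6)^2=16, (6-2)^2=16, (5-9)^2=16, (8-7)^2=1
sum(d^2) = 142.
Step 3: rho = 1 - 6*142 / (11*(11^2 - 1)) = 1 - 852/1320 = 0.354545.
Step 4: Under H0, t = rho * sqrt((n-2)/(1-rho^2)) = 1.1375 ~ t(9).
Step 5: Two-sided p-value from the t-distribution with 9 df = 0.284693.
Step 6: alpha = 0.1. fail to reject H0.

rho = 0.3545, p = 0.284693, fail to reject H0 at alpha = 0.1.


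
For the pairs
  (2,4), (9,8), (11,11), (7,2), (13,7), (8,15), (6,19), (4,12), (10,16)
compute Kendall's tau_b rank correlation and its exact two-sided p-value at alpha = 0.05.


Step 1: Enumerate the 36 unordered pairs (i,j) with i<j and classify each by sign(x_j-x_i) * sign(y_j-y_i).
  (1,2):dx=+7,dy=+4->C; (1,3):dx=+9,dy=+7->C; (1,4):dx=+5,dy=-2->D; (1,5):dx=+11,dy=+3->C
  (1,6):dx=+6,dy=+11->C; (1,7):dx=+4,dy=+15->C; (1,8):dx=+2,dy=+8->C; (1,9):dx=+8,dy=+12->C
  (2,3):dx=+2,dy=+3->C; (2,4):dx=-2,dy=-6->C; (2,5):dx=+4,dy=-1->D; (2,6):dx=-1,dy=+7->D
  (2,7):dx=-3,dy=+11->D; (2,8):dx=-5,dy=+4->D; (2,9):dx=+1,dy=+8->C; (3,4):dx=-4,dy=-9->C
  (3,5):dx=+2,dy=-4->D; (3,6):dx=-3,dy=+4->D; (3,7):dx=-5,dy=+8->D; (3,8):dx=-7,dy=+1->D
  (3,9):dx=-1,dy=+5->D; (4,5):dx=+6,dy=+5->C; (4,6):dx=+1,dy=+13->C; (4,7):dx=-1,dy=+17->D
  (4,8):dx=-3,dy=+10->D; (4,9):dx=+3,dy=+14->C; (5,6):dx=-5,dy=+8->D; (5,7):dx=-7,dy=+12->D
  (5,8):dx=-9,dy=+5->D; (5,9):dx=-3,dy=+9->D; (6,7):dx=-2,dy=+4->D; (6,8):dx=-4,dy=-3->C
  (6,9):dx=+2,dy=+1->C; (7,8):dx=-2,dy=-7->C; (7,9):dx=+4,dy=-3->D; (8,9):dx=+6,dy=+4->C
Step 2: C = 18, D = 18, total pairs = 36.
Step 3: tau = (C - D)/(n(n-1)/2) = (18 - 18)/36 = 0.000000.
Step 4: Exact two-sided p-value (enumerate n! = 362880 permutations of y under H0): p = 1.000000.
Step 5: alpha = 0.05. fail to reject H0.

tau_b = 0.0000 (C=18, D=18), p = 1.000000, fail to reject H0.


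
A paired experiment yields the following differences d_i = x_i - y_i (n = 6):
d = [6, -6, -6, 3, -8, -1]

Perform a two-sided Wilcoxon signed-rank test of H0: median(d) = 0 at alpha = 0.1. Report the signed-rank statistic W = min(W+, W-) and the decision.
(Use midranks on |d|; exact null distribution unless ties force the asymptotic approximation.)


Step 1: Drop any zero differences (none here) and take |d_i|.
|d| = [6, 6, 6, 3, 8, 1]
Step 2: Midrank |d_i| (ties get averaged ranks).
ranks: |6|->4, |6|->4, |6|->4, |3|->2, |8|->6, |1|->1
Step 3: Attach original signs; sum ranks with positive sign and with negative sign.
W+ = 4 + 2 = 6
W- = 4 + 4 + 6 + 1 = 15
(Check: W+ + W- = 21 should equal n(n+1)/2 = 21.)
Step 4: Test statistic W = min(W+, W-) = 6.
Step 5: Ties in |d|, so use the tie-corrected normal approximation.
        E[W] = n(n+1)/4 = 6*7/4 = 10.5.
        Tie groups: |d|=6 (t=3); sum(t^3 - t) = 24.
        Var[W] = n(n+1)(2n+1)/24 - sum(t^3-t)/48 = 546/24 - 24/48 = 22.25.
        z = (W - E[W]) / sqrt(Var[W]) = (6 - 10.5) / 4.7170 = -0.9540.
        Two-sided p = 2*Phi(z) = 0.340085.
Step 6: alpha = 0.1. fail to reject H0.

W+ = 6, W- = 15, W = min = 6, p = 0.340085, fail to reject H0.


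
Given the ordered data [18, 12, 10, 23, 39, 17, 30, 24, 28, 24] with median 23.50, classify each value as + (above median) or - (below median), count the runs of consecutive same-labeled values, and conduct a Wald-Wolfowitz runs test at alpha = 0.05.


Step 1: Compute median = 23.50; label A = above, B = below.
Labels in order: BBBBABAAAA  (n_A = 5, n_B = 5)
Step 2: Count runs R = 4.
Step 3: Under H0 (random ordering), E[R] = 2*n_A*n_B/(n_A+n_B) + 1 = 2*5*5/10 + 1 = 6.0000.
        Var[R] = 2*n_A*n_B*(2*n_A*n_B - n_A - n_B) / ((n_A+n_B)^2 * (n_A+n_B-1)) = 2000/900 = 2.2222.
        SD[R] = 1.4907.
Step 4: Continuity-corrected z = (R + 0.5 - E[R]) / SD[R] = (4 + 0.5 - 6.0000) / 1.4907 = -1.0062.
Step 5: Two-sided p-value via normal approximation = 2*(1 - Phi(|z|)) = 0.314305.
Step 6: alpha = 0.05. fail to reject H0.

R = 4, z = -1.0062, p = 0.314305, fail to reject H0.


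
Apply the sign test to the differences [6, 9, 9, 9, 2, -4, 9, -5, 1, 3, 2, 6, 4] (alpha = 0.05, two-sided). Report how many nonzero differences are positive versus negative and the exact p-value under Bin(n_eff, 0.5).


Step 1: Discard zero differences. Original n = 13; n_eff = number of nonzero differences = 13.
Nonzero differences (with sign): +6, +9, +9, +9, +2, -4, +9, -5, +1, +3, +2, +6, +4
Step 2: Count signs: positive = 11, negative = 2.
Step 3: Under H0: P(positive) = 0.5, so the number of positives S ~ Bin(13, 0.5).
Step 4: Two-sided exact p-value = sum of Bin(13,0.5) probabilities at or below the observed probability = 0.022461.
Step 5: alpha = 0.05. reject H0.

n_eff = 13, pos = 11, neg = 2, p = 0.022461, reject H0.


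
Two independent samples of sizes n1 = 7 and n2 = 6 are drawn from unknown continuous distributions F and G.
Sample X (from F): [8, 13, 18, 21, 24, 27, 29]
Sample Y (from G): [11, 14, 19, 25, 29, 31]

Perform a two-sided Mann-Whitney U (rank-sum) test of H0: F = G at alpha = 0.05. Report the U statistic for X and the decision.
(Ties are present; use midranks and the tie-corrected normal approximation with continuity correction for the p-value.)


Step 1: Combine and sort all 13 observations; assign midranks.
sorted (value, group): (8,X), (11,Y), (13,X), (14,Y), (18,X), (19,Y), (21,X), (24,X), (25,Y), (27,X), (29,X), (29,Y), (31,Y)
ranks: 8->1, 11->2, 13->3, 14->4, 18->5, 19->6, 21->7, 24->8, 25->9, 27->10, 29->11.5, 29->11.5, 31->13
Step 2: Rank sum for X: R1 = 1 + 3 + 5 + 7 + 8 + 10 + 11.5 = 45.5.
Step 3: U_X = R1 - n1(n1+1)/2 = 45.5 - 7*8/2 = 45.5 - 28 = 17.5.
       U_Y = n1*n2 - U_X = 42 - 17.5 = 24.5.
Step 4: Ties are present, so use the tie-corrected normal approximation (with continuity correction) for the p-value.
Step 5: p-value = 0.667806; compare to alpha = 0.05. fail to reject H0.

U_X = 17.5, p = 0.667806, fail to reject H0 at alpha = 0.05.


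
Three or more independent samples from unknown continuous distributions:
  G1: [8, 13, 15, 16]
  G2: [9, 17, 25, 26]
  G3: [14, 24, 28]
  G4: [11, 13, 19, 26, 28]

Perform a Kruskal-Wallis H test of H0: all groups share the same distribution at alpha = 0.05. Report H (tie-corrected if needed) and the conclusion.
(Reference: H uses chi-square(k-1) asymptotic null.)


Step 1: Combine all N = 16 observations and assign midranks.
sorted (value, group, rank): (8,G1,1), (9,G2,2), (11,G4,3), (13,G1,4.5), (13,G4,4.5), (14,G3,6), (15,G1,7), (16,G1,8), (17,G2,9), (19,G4,10), (24,G3,11), (25,G2,12), (26,G2,13.5), (26,G4,13.5), (28,G3,15.5), (28,G4,15.5)
Step 2: Sum ranks within each group.
R_1 = 20.5 (n_1 = 4)
R_2 = 36.5 (n_2 = 4)
R_3 = 32.5 (n_3 = 3)
R_4 = 46.5 (n_4 = 5)
Step 3: H = 12/(N(N+1)) * sum(R_i^2/n_i) - 3(N+1)
     = 12/(16*17) * (20.5^2/4 + 36.5^2/4 + 32.5^2/3 + 46.5^2/5) - 3*17
     = 0.044118 * 1222.66 - 51
     = 2.940809.
Step 4: Ties present; correction factor C = 1 - 18/(16^3 - 16) = 0.995588. Corrected H = 2.940809 / 0.995588 = 2.953840.
Step 5: Under H0, H ~ chi^2(3); p-value = 0.398797.
Step 6: alpha = 0.05. fail to reject H0.

H = 2.9538, df = 3, p = 0.398797, fail to reject H0.


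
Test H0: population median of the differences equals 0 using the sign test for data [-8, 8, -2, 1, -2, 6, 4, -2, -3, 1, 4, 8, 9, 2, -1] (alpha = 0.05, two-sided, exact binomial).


Step 1: Discard zero differences. Original n = 15; n_eff = number of nonzero differences = 15.
Nonzero differences (with sign): -8, +8, -2, +1, -2, +6, +4, -2, -3, +1, +4, +8, +9, +2, -1
Step 2: Count signs: positive = 9, negative = 6.
Step 3: Under H0: P(positive) = 0.5, so the number of positives S ~ Bin(15, 0.5).
Step 4: Two-sided exact p-value = sum of Bin(15,0.5) probabilities at or below the observed probability = 0.607239.
Step 5: alpha = 0.05. fail to reject H0.

n_eff = 15, pos = 9, neg = 6, p = 0.607239, fail to reject H0.


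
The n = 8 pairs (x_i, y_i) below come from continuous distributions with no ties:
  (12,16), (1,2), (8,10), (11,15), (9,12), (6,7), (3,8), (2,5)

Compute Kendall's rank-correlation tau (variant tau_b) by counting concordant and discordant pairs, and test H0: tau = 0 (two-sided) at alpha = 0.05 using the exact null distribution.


Step 1: Enumerate the 28 unordered pairs (i,j) with i<j and classify each by sign(x_j-x_i) * sign(y_j-y_i).
  (1,2):dx=-11,dy=-14->C; (1,3):dx=-4,dy=-6->C; (1,4):dx=-1,dy=-1->C; (1,5):dx=-3,dy=-4->C
  (1,6):dx=-6,dy=-9->C; (1,7):dx=-9,dy=-8->C; (1,8):dx=-10,dy=-11->C; (2,3):dx=+7,dy=+8->C
  (2,4):dx=+10,dy=+13->C; (2,5):dx=+8,dy=+10->C; (2,6):dx=+5,dy=+5->C; (2,7):dx=+2,dy=+6->C
  (2,8):dx=+1,dy=+3->C; (3,4):dx=+3,dy=+5->C; (3,5):dx=+1,dy=+2->C; (3,6):dx=-2,dy=-3->C
  (3,7):dx=-5,dy=-2->C; (3,8):dx=-6,dy=-5->C; (4,5):dx=-2,dy=-3->C; (4,6):dx=-5,dy=-8->C
  (4,7):dx=-8,dy=-7->C; (4,8):dx=-9,dy=-10->C; (5,6):dx=-3,dy=-5->C; (5,7):dx=-6,dy=-4->C
  (5,8):dx=-7,dy=-7->C; (6,7):dx=-3,dy=+1->D; (6,8):dx=-4,dy=-2->C; (7,8):dx=-1,dy=-3->C
Step 2: C = 27, D = 1, total pairs = 28.
Step 3: tau = (C - D)/(n(n-1)/2) = (27 - 1)/28 = 0.928571.
Step 4: Exact two-sided p-value (enumerate n! = 40320 permutations of y under H0): p = 0.000397.
Step 5: alpha = 0.05. reject H0.

tau_b = 0.9286 (C=27, D=1), p = 0.000397, reject H0.


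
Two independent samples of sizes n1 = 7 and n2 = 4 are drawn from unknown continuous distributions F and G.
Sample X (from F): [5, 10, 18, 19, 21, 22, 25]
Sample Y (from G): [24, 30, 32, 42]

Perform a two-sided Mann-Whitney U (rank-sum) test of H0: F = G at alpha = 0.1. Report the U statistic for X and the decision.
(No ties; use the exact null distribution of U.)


Step 1: Combine and sort all 11 observations; assign midranks.
sorted (value, group): (5,X), (10,X), (18,X), (19,X), (21,X), (22,X), (24,Y), (25,X), (30,Y), (32,Y), (42,Y)
ranks: 5->1, 10->2, 18->3, 19->4, 21->5, 22->6, 24->7, 25->8, 30->9, 32->10, 42->11
Step 2: Rank sum for X: R1 = 1 + 2 + 3 + 4 + 5 + 6 + 8 = 29.
Step 3: U_X = R1 - n1(n1+1)/2 = 29 - 7*8/2 = 29 - 28 = 1.
       U_Y = n1*n2 - U_X = 28 - 1 = 27.
Step 4: No ties, so the exact null distribution of U (based on enumerating the C(11,7) = 330 equally likely rank assignments) gives the two-sided p-value.
Step 5: p-value = 0.012121; compare to alpha = 0.1. reject H0.

U_X = 1, p = 0.012121, reject H0 at alpha = 0.1.


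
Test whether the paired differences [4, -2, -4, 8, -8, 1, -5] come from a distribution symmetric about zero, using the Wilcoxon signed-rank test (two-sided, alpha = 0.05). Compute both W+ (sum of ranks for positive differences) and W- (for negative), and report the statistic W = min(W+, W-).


Step 1: Drop any zero differences (none here) and take |d_i|.
|d| = [4, 2, 4, 8, 8, 1, 5]
Step 2: Midrank |d_i| (ties get averaged ranks).
ranks: |4|->3.5, |2|->2, |4|->3.5, |8|->6.5, |8|->6.5, |1|->1, |5|->5
Step 3: Attach original signs; sum ranks with positive sign and with negative sign.
W+ = 3.5 + 6.5 + 1 = 11
W- = 2 + 3.5 + 6.5 + 5 = 17
(Check: W+ + W- = 28 should equal n(n+1)/2 = 28.)
Step 4: Test statistic W = min(W+, W-) = 11.
Step 5: Ties in |d|, so use the tie-corrected normal approximation.
        E[W] = n(n+1)/4 = 7*8/4 = 14.
        Tie groups: |d|=4 (t=2), |d|=8 (t=2); sum(t^3 - t) = 12.
        Var[W] = n(n+1)(2n+1)/24 - sum(t^3-t)/48 = 840/24 - 12/48 = 34.75.
        z = (W - E[W]) / sqrt(Var[W]) = (11 - 14) / 5.8949 = -0.5089.
        Two-sided p = 2*Phi(z) = 0.610813.
Step 6: alpha = 0.05. fail to reject H0.

W+ = 11, W- = 17, W = min = 11, p = 0.610813, fail to reject H0.


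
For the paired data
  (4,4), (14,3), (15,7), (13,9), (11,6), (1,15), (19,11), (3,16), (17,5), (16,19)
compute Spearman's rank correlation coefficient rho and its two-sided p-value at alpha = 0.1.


Step 1: Rank x and y separately (midranks; no ties here).
rank(x): 4->3, 14->6, 15->7, 13->5, 11->4, 1->1, 19->10, 3->2, 17->9, 16->8
rank(y): 4->2, 3->1, 7->5, 9->6, 6->4, 15->8, 11->7, 16->9, 5->3, 19->10
Step 2: d_i = R_x(i) - R_y(i); compute d_i^2.
  (3-2)^2=1, (6-1)^2=25, (7-5)^2=4, (5-6)^2=1, (4-4)^2=0, (1-8)^2=49, (10-7)^2=9, (2-9)^2=49, (9-3)^2=36, (8-10)^2=4
sum(d^2) = 178.
Step 3: rho = 1 - 6*178 / (10*(10^2 - 1)) = 1 - 1068/990 = -0.078788.
Step 4: Under H0, t = rho * sqrt((n-2)/(1-rho^2)) = -0.2235 ~ t(8).
Step 5: Two-sided p-value from the t-distribution with 8 df = 0.828717.
Step 6: alpha = 0.1. fail to reject H0.

rho = -0.0788, p = 0.828717, fail to reject H0 at alpha = 0.1.


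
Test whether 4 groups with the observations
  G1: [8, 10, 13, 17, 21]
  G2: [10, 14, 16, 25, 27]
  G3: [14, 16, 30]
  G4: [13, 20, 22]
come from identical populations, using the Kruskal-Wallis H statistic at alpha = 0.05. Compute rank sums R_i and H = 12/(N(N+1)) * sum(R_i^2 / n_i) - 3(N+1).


Step 1: Combine all N = 16 observations and assign midranks.
sorted (value, group, rank): (8,G1,1), (10,G1,2.5), (10,G2,2.5), (13,G1,4.5), (13,G4,4.5), (14,G2,6.5), (14,G3,6.5), (16,G2,8.5), (16,G3,8.5), (17,G1,10), (20,G4,11), (21,G1,12), (22,G4,13), (25,G2,14), (27,G2,15), (30,G3,16)
Step 2: Sum ranks within each group.
R_1 = 30 (n_1 = 5)
R_2 = 46.5 (n_2 = 5)
R_3 = 31 (n_3 = 3)
R_4 = 28.5 (n_4 = 3)
Step 3: H = 12/(N(N+1)) * sum(R_i^2/n_i) - 3(N+1)
     = 12/(16*17) * (30^2/5 + 46.5^2/5 + 31^2/3 + 28.5^2/3) - 3*17
     = 0.044118 * 1203.53 - 51
     = 2.097059.
Step 4: Ties present; correction factor C = 1 - 24/(16^3 - 16) = 0.994118. Corrected H = 2.097059 / 0.994118 = 2.109467.
Step 5: Under H0, H ~ chi^2(3); p-value = 0.550000.
Step 6: alpha = 0.05. fail to reject H0.

H = 2.1095, df = 3, p = 0.550000, fail to reject H0.


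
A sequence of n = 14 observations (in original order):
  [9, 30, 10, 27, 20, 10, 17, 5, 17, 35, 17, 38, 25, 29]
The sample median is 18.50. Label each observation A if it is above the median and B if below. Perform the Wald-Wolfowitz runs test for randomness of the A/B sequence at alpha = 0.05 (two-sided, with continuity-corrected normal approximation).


Step 1: Compute median = 18.50; label A = above, B = below.
Labels in order: BABAABBBBABAAA  (n_A = 7, n_B = 7)
Step 2: Count runs R = 8.
Step 3: Under H0 (random ordering), E[R] = 2*n_A*n_B/(n_A+n_B) + 1 = 2*7*7/14 + 1 = 8.0000.
        Var[R] = 2*n_A*n_B*(2*n_A*n_B - n_A - n_B) / ((n_A+n_B)^2 * (n_A+n_B-1)) = 8232/2548 = 3.2308.
        SD[R] = 1.7974.
Step 4: R = E[R], so z = 0 with no continuity correction.
Step 5: Two-sided p-value via normal approximation = 2*(1 - Phi(|z|)) = 1.000000.
Step 6: alpha = 0.05. fail to reject H0.

R = 8, z = 0.0000, p = 1.000000, fail to reject H0.


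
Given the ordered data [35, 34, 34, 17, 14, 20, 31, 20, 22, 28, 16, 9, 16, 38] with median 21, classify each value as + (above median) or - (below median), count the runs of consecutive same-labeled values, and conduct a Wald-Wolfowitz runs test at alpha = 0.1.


Step 1: Compute median = 21; label A = above, B = below.
Labels in order: AAABBBABAABBBA  (n_A = 7, n_B = 7)
Step 2: Count runs R = 7.
Step 3: Under H0 (random ordering), E[R] = 2*n_A*n_B/(n_A+n_B) + 1 = 2*7*7/14 + 1 = 8.0000.
        Var[R] = 2*n_A*n_B*(2*n_A*n_B - n_A - n_B) / ((n_A+n_B)^2 * (n_A+n_B-1)) = 8232/2548 = 3.2308.
        SD[R] = 1.7974.
Step 4: Continuity-corrected z = (R + 0.5 - E[R]) / SD[R] = (7 + 0.5 - 8.0000) / 1.7974 = -0.2782.
Step 5: Two-sided p-value via normal approximation = 2*(1 - Phi(|z|)) = 0.780879.
Step 6: alpha = 0.1. fail to reject H0.

R = 7, z = -0.2782, p = 0.780879, fail to reject H0.


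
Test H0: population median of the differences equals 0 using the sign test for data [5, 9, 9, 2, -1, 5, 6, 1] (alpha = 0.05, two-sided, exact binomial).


Step 1: Discard zero differences. Original n = 8; n_eff = number of nonzero differences = 8.
Nonzero differences (with sign): +5, +9, +9, +2, -1, +5, +6, +1
Step 2: Count signs: positive = 7, negative = 1.
Step 3: Under H0: P(positive) = 0.5, so the number of positives S ~ Bin(8, 0.5).
Step 4: Two-sided exact p-value = sum of Bin(8,0.5) probabilities at or below the observed probability = 0.070312.
Step 5: alpha = 0.05. fail to reject H0.

n_eff = 8, pos = 7, neg = 1, p = 0.070312, fail to reject H0.


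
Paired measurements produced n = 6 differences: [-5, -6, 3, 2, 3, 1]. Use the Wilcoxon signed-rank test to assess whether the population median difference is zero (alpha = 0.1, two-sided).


Step 1: Drop any zero differences (none here) and take |d_i|.
|d| = [5, 6, 3, 2, 3, 1]
Step 2: Midrank |d_i| (ties get averaged ranks).
ranks: |5|->5, |6|->6, |3|->3.5, |2|->2, |3|->3.5, |1|->1
Step 3: Attach original signs; sum ranks with positive sign and with negative sign.
W+ = 3.5 + 2 + 3.5 + 1 = 10
W- = 5 + 6 = 11
(Check: W+ + W- = 21 should equal n(n+1)/2 = 21.)
Step 4: Test statistic W = min(W+, W-) = 10.
Step 5: Ties in |d|, so use the tie-corrected normal approximation.
        E[W] = n(n+1)/4 = 6*7/4 = 10.5.
        Tie groups: |d|=3 (t=2); sum(t^3 - t) = 6.
        Var[W] = n(n+1)(2n+1)/24 - sum(t^3-t)/48 = 546/24 - 6/48 = 22.625.
        z = (W - E[W]) / sqrt(Var[W]) = (10 - 10.5) / 4.7566 = -0.1051.
        Two-sided p = 2*Phi(z) = 0.916282.
Step 6: alpha = 0.1. fail to reject H0.

W+ = 10, W- = 11, W = min = 10, p = 0.916282, fail to reject H0.


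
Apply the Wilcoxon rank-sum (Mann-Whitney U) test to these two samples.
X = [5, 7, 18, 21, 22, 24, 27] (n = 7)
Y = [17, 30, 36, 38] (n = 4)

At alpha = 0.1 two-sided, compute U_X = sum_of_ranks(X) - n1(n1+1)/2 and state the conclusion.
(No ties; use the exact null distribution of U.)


Step 1: Combine and sort all 11 observations; assign midranks.
sorted (value, group): (5,X), (7,X), (17,Y), (18,X), (21,X), (22,X), (24,X), (27,X), (30,Y), (36,Y), (38,Y)
ranks: 5->1, 7->2, 17->3, 18->4, 21->5, 22->6, 24->7, 27->8, 30->9, 36->10, 38->11
Step 2: Rank sum for X: R1 = 1 + 2 + 4 + 5 + 6 + 7 + 8 = 33.
Step 3: U_X = R1 - n1(n1+1)/2 = 33 - 7*8/2 = 33 - 28 = 5.
       U_Y = n1*n2 - U_X = 28 - 5 = 23.
Step 4: No ties, so the exact null distribution of U (based on enumerating the C(11,7) = 330 equally likely rank assignments) gives the two-sided p-value.
Step 5: p-value = 0.109091; compare to alpha = 0.1. fail to reject H0.

U_X = 5, p = 0.109091, fail to reject H0 at alpha = 0.1.


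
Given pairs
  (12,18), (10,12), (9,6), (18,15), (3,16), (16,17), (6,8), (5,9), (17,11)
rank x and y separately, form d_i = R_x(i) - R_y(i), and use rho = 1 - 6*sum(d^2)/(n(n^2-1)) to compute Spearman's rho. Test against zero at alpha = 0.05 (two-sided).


Step 1: Rank x and y separately (midranks; no ties here).
rank(x): 12->6, 10->5, 9->4, 18->9, 3->1, 16->7, 6->3, 5->2, 17->8
rank(y): 18->9, 12->5, 6->1, 15->6, 16->7, 17->8, 8->2, 9->3, 11->4
Step 2: d_i = R_x(i) - R_y(i); compute d_i^2.
  (6-9)^2=9, (5-5)^2=0, (4-1)^2=9, (9-6)^2=9, (1-7)^2=36, (7-8)^2=1, (3-2)^2=1, (2-3)^2=1, (8-4)^2=16
sum(d^2) = 82.
Step 3: rho = 1 - 6*82 / (9*(9^2 - 1)) = 1 - 492/720 = 0.316667.
Step 4: Under H0, t = rho * sqrt((n-2)/(1-rho^2)) = 0.8833 ~ t(7).
Step 5: Two-sided p-value from the t-distribution with 7 df = 0.406397.
Step 6: alpha = 0.05. fail to reject H0.

rho = 0.3167, p = 0.406397, fail to reject H0 at alpha = 0.05.


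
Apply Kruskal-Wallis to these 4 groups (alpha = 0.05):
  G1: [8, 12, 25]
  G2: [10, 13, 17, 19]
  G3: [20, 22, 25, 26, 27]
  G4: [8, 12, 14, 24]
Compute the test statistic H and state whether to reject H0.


Step 1: Combine all N = 16 observations and assign midranks.
sorted (value, group, rank): (8,G1,1.5), (8,G4,1.5), (10,G2,3), (12,G1,4.5), (12,G4,4.5), (13,G2,6), (14,G4,7), (17,G2,8), (19,G2,9), (20,G3,10), (22,G3,11), (24,G4,12), (25,G1,13.5), (25,G3,13.5), (26,G3,15), (27,G3,16)
Step 2: Sum ranks within each group.
R_1 = 19.5 (n_1 = 3)
R_2 = 26 (n_2 = 4)
R_3 = 65.5 (n_3 = 5)
R_4 = 25 (n_4 = 4)
Step 3: H = 12/(N(N+1)) * sum(R_i^2/n_i) - 3(N+1)
     = 12/(16*17) * (19.5^2/3 + 26^2/4 + 65.5^2/5 + 25^2/4) - 3*17
     = 0.044118 * 1310.05 - 51
     = 6.796324.
Step 4: Ties present; correction factor C = 1 - 18/(16^3 - 16) = 0.995588. Corrected H = 6.796324 / 0.995588 = 6.826440.
Step 5: Under H0, H ~ chi^2(3); p-value = 0.077640.
Step 6: alpha = 0.05. fail to reject H0.

H = 6.8264, df = 3, p = 0.077640, fail to reject H0.


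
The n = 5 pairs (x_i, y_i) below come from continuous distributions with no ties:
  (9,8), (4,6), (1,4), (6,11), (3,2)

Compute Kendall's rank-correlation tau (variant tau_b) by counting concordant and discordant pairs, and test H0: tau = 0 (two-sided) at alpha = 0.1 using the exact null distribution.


Step 1: Enumerate the 10 unordered pairs (i,j) with i<j and classify each by sign(x_j-x_i) * sign(y_j-y_i).
  (1,2):dx=-5,dy=-2->C; (1,3):dx=-8,dy=-4->C; (1,4):dx=-3,dy=+3->D; (1,5):dx=-6,dy=-6->C
  (2,3):dx=-3,dy=-2->C; (2,4):dx=+2,dy=+5->C; (2,5):dx=-1,dy=-4->C; (3,4):dx=+5,dy=+7->C
  (3,5):dx=+2,dy=-2->D; (4,5):dx=-3,dy=-9->C
Step 2: C = 8, D = 2, total pairs = 10.
Step 3: tau = (C - D)/(n(n-1)/2) = (8 - 2)/10 = 0.600000.
Step 4: Exact two-sided p-value (enumerate n! = 120 permutations of y under H0): p = 0.233333.
Step 5: alpha = 0.1. fail to reject H0.

tau_b = 0.6000 (C=8, D=2), p = 0.233333, fail to reject H0.


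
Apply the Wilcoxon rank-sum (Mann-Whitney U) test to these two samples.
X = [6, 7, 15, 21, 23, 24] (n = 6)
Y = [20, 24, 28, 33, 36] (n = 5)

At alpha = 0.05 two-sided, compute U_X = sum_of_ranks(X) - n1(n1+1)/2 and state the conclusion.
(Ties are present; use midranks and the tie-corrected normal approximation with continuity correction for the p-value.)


Step 1: Combine and sort all 11 observations; assign midranks.
sorted (value, group): (6,X), (7,X), (15,X), (20,Y), (21,X), (23,X), (24,X), (24,Y), (28,Y), (33,Y), (36,Y)
ranks: 6->1, 7->2, 15->3, 20->4, 21->5, 23->6, 24->7.5, 24->7.5, 28->9, 33->10, 36->11
Step 2: Rank sum for X: R1 = 1 + 2 + 3 + 5 + 6 + 7.5 = 24.5.
Step 3: U_X = R1 - n1(n1+1)/2 = 24.5 - 6*7/2 = 24.5 - 21 = 3.5.
       U_Y = n1*n2 - U_X = 30 - 3.5 = 26.5.
Step 4: Ties are present, so use the tie-corrected normal approximation (with continuity correction) for the p-value.
Step 5: p-value = 0.044126; compare to alpha = 0.05. reject H0.

U_X = 3.5, p = 0.044126, reject H0 at alpha = 0.05.


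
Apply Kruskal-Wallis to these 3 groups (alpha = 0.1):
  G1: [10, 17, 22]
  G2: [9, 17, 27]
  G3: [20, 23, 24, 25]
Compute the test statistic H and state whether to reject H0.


Step 1: Combine all N = 10 observations and assign midranks.
sorted (value, group, rank): (9,G2,1), (10,G1,2), (17,G1,3.5), (17,G2,3.5), (20,G3,5), (22,G1,6), (23,G3,7), (24,G3,8), (25,G3,9), (27,G2,10)
Step 2: Sum ranks within each group.
R_1 = 11.5 (n_1 = 3)
R_2 = 14.5 (n_2 = 3)
R_3 = 29 (n_3 = 4)
Step 3: H = 12/(N(N+1)) * sum(R_i^2/n_i) - 3(N+1)
     = 12/(10*11) * (11.5^2/3 + 14.5^2/3 + 29^2/4) - 3*11
     = 0.109091 * 324.417 - 33
     = 2.390909.
Step 4: Ties present; correction factor C = 1 - 6/(10^3 - 10) = 0.993939. Corrected H = 2.390909 / 0.993939 = 2.405488.
Step 5: Under H0, H ~ chi^2(2); p-value = 0.300369.
Step 6: alpha = 0.1. fail to reject H0.

H = 2.4055, df = 2, p = 0.300369, fail to reject H0.
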